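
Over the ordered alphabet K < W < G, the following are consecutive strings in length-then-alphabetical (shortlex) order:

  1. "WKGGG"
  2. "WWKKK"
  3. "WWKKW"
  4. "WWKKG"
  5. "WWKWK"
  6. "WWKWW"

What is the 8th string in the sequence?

Stepping forward 2 times from WWKWW: WWKWW → WWKWG, then the target.

WWKGK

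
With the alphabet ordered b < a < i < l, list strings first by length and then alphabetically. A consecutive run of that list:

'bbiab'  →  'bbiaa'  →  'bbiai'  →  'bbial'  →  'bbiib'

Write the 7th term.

bbiii

Stepping forward 2 times from bbiib: bbiib → bbiia, then the target.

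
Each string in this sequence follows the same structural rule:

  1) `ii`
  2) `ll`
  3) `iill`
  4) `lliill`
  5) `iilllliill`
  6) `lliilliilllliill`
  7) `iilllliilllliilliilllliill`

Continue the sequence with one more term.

Each term (from the third on) is the two preceding terms concatenated in order: term 3 = ii·ll = iill.
The next term joins lliilliilllliill and iilllliilllliilliilllliill.

lliilliilllliilliilllliilllliilliilllliill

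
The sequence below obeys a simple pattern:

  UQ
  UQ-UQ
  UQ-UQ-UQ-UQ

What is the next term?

s(k+1) = s(k)·-·s(k) — each term doubles the last with '-' between the halves.
Doubling UQ-UQ-UQ-UQ with '-' between the halves:

UQ-UQ-UQ-UQ-UQ-UQ-UQ-UQ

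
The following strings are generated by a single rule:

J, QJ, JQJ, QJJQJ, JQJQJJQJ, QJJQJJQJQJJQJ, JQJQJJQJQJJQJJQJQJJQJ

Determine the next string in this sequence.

QJJQJJQJQJJQJJQJQJJQJQJJQJJQJQJJQJ

This is a Fibonacci-style word recurrence s(k) = s(k−2)·s(k−1): e.g. J·QJ = JQJ.
The next term joins QJJQJJQJQJJQJ and JQJQJJQJQJJQJJQJQJJQJ.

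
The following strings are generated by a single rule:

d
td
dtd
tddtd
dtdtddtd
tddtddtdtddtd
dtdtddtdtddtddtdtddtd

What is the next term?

tddtddtdtddtddtdtddtdtddtddtdtddtd

From term 3 onward, concatenate the second-to-last term with the last: d·td = dtd, td·dtd = tddtd, …
Continuing: tddtddtdtddtd · dtdtddtdtddtddtdtddtd gives term 8.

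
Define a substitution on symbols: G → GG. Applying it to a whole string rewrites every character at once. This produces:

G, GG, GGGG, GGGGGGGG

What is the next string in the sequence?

Rewriting each symbol of GGGGGGGG: G→GG, G→GG, G→GG, G→GG, G→GG, G→GG, G→GG, G→GG, which concatenates to GG GG GG GG GG GG GG GG.

GGGGGGGGGGGGGGGG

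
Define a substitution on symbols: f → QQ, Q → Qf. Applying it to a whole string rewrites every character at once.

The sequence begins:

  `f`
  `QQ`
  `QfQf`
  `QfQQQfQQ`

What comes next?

QfQQQfQfQfQQQfQf

Expanding QfQQQfQQ: Q→Qf, f→QQ, Q→Qf, Q→Qf, Q→Qf, f→QQ, Q→Qf, Q→Qf. Concatenated: Qf QQ Qf Qf Qf QQ Qf Qf.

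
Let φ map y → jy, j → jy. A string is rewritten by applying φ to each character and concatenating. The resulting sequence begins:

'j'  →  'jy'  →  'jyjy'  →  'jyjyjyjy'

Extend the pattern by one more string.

jyjyjyjyjyjyjyjy

Expanding jyjyjyjy: j→jy, y→jy, j→jy, y→jy, j→jy, y→jy, j→jy, y→jy. Concatenated: jy jy jy jy jy jy jy jy.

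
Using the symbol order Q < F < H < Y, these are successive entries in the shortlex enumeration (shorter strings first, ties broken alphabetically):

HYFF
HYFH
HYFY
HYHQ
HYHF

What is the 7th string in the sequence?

HYHY

Advancing 2 positions from HYHF through HYHF → HYHH reaches term 7.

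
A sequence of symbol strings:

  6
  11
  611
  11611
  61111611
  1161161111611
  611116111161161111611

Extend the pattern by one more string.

This is a Fibonacci-style word recurrence s(k) = s(k−2)·s(k−1): e.g. 6·11 = 611.
The next term joins 1161161111611 and 611116111161161111611.

1161161111611611116111161161111611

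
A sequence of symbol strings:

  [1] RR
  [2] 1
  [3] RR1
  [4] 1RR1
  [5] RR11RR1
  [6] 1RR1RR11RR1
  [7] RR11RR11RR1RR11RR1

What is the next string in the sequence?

1RR1RR11RR1RR11RR11RR1RR11RR1

From term 3 onward, concatenate the second-to-last term with the last: RR·1 = RR1, 1·RR1 = 1RR1, …
So term 8 is 1RR1RR11RR1·RR11RR11RR1RR11RR1.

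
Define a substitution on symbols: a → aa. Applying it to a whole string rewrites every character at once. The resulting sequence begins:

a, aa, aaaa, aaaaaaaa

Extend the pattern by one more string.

aaaaaaaaaaaaaaaa

Rewriting each symbol of aaaaaaaa: a→aa, a→aa, a→aa, a→aa, a→aa, a→aa, a→aa, a→aa, which concatenates to aa aa aa aa aa aa aa aa.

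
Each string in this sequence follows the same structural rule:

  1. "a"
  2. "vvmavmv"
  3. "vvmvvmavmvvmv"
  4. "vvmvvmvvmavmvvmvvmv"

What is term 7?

Each term wraps the previous one in vvm on the left and vmv on the right.
From vvmvvmvvmavmvvmvvmv, 3 further steps: vvmvvmvvmavmvvmvvmv → vvmvvmvvmvvmavmvvmvvmvvmv → vvmvvmvvmvvmvvmavmvvmvvmvvmvvmv → (answer).

vvmvvmvvmvvmvvmvvmavmvvmvvmvvmvvmvvmv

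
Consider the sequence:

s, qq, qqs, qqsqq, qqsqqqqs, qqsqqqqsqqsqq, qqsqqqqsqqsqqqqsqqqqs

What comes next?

This is a Fibonacci-style word recurrence s(k) = s(k−1)·s(k−2): e.g. qq·s = qqs.
The next term joins qqsqqqqsqqsqqqqsqqqqs and qqsqqqqsqqsqq.

qqsqqqqsqqsqqqqsqqqqsqqsqqqqsqqsqq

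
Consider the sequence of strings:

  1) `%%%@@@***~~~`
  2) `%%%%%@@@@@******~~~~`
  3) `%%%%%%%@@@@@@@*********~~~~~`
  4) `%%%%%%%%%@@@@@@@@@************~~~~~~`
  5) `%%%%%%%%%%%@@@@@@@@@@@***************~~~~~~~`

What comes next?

Reading off run lengths: % runs 3, 5, 7, 9, 11; @ runs 3, 5, 7, 9, 11; * runs 3, 6, 9, 12, 15; ~ runs 3, 4, 5, 6, 7 — each is linear in n (n = 1, 2, …).
For the next term, n = 6, so the run lengths are 13, 13, 18, 8.

%%%%%%%%%%%%%@@@@@@@@@@@@@******************~~~~~~~~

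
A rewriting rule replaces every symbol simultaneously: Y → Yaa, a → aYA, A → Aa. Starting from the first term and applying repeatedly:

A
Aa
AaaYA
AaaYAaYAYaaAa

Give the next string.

Replace each of the 13 characters of AaaYAaYAYaaAa in place — Aa aYA aYA Yaa Aa aYA Yaa Aa Yaa aYA aYA Aa aYA — and concatenate.

AaaYAaYAYaaAaaYAYaaAaYaaaYAaYAAaaYA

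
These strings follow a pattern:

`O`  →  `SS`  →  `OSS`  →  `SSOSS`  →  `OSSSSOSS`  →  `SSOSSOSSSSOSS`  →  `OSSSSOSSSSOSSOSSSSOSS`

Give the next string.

SSOSSOSSSSOSSOSSSSOSSSSOSSOSSSSOSS

From term 3 onward, concatenate the second-to-last term with the last: O·SS = OSS, SS·OSS = SSOSS, …
The next term joins SSOSSOSSSSOSS and OSSSSOSSSSOSSOSSSSOSS.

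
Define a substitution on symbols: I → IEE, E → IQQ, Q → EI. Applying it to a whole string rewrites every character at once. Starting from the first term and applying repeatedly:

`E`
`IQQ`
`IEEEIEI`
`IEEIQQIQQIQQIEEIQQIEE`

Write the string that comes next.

Rewriting the 21 symbols of IEEIQQIQQIQQIEEIQQIEE one by one yields IEE IQQ IQQ IEE EI EI IEE EI EI IEE EI EI IEE IQQ IQQ IEE EI EI IEE IQQ IQQ; concatenated:

IEEIQQIQQIEEEIEIIEEEIEIIEEEIEIIEEIQQIQQIEEEIEIIEEIQQIQQ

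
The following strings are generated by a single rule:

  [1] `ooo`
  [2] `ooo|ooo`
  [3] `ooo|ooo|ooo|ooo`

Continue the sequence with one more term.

s(k+1) = s(k)·|·s(k) — each term doubles the last with '|' between the halves.
One more doubling of ooo|ooo|ooo|ooo gives the answer.

ooo|ooo|ooo|ooo|ooo|ooo|ooo|ooo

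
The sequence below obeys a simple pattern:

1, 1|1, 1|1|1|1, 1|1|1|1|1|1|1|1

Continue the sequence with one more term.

1|1|1|1|1|1|1|1|1|1|1|1|1|1|1|1

Every step duplicates the string with '|' between the halves.
So the next term is two copies of 1|1|1|1|1|1|1|1 with '|' between the halves.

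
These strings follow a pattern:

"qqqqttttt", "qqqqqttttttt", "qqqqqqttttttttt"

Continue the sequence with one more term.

The n-th term is n+1 q's then 2n-1 t's, where the shown terms are n = 3, 4, 5.
Setting n = 6 gives 7, 11 characters in each block.

qqqqqqqttttttttttt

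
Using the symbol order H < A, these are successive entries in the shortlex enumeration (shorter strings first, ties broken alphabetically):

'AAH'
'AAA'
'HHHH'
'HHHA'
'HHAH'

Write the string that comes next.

HHAA

Treat HHAH as a base-2 numeral over the given alphabet and add one, carrying through any trailing A's.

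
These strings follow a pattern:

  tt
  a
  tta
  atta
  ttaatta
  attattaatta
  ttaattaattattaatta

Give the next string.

This is a Fibonacci-style word recurrence s(k) = s(k−2)·s(k−1): e.g. tt·a = tta.
Continuing: attattaatta · ttaattaattattaatta gives term 8.

attattaattattaattaattattaatta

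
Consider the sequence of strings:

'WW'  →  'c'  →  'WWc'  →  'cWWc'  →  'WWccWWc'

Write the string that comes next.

Each term (from the third on) is the two preceding terms concatenated in order: term 3 = WW·c = WWc.
So term 6 is cWWc·WWccWWc.

cWWcWWccWWc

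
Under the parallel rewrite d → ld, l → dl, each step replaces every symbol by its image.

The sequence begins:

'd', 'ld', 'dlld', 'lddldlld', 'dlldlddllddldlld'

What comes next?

Applying the rule to each of the 16 symbols of dlldlddllddldlld gives the pieces ld dl dl ld dl ld ld dl dl ld ld dl ld dl dl ld, which concatenate to the answer.

lddldllddlldlddldlldlddllddldlld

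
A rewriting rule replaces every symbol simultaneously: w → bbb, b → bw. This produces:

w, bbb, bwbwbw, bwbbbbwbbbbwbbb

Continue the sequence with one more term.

Applying the rule to each of the 15 symbols of bwbbbbwbbbbwbbb gives the pieces bw bbb bw bw bw bw bbb bw bw bw bw bbb bw bw bw, which concatenate to the answer.

bwbbbbwbwbwbwbbbbwbwbwbwbbbbwbwbw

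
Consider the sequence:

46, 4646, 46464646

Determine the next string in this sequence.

Each string is two copies of the previous one concatenated.
Doubling 46464646:

4646464646464646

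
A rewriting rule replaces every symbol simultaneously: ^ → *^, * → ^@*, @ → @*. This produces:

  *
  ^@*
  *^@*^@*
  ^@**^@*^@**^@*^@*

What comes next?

Replace each of the 17 characters of ^@**^@*^@**^@*^@* in place — *^ @* ^@* ^@* *^ @* ^@* *^ @* ^@* ^@* *^ @* ^@* *^ @* ^@* — and concatenate.

*^@*^@*^@**^@*^@**^@*^@*^@**^@*^@**^@*^@*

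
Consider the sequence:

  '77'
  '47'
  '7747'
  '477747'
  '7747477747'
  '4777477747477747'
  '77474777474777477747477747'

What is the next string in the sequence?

477747774747774777474777474777477747477747

From term 3 onward, concatenate the second-to-last term with the last: 77·47 = 7747, 47·7747 = 477747, …
Continuing: 4777477747477747 · 77474777474777477747477747 gives term 8.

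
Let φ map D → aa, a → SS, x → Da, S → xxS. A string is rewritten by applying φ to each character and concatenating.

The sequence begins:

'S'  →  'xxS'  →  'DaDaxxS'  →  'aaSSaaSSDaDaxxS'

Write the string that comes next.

SSSSxxSxxSSSSSxxSxxSaaSSaaSSDaDaxxS

φ(aaSSaaSSDaDaxxS) expands symbol-by-symbol to SS SS xxS xxS SS SS xxS xxS aa SS aa SS Da Da xxS; joining the 15 pieces gives the next term.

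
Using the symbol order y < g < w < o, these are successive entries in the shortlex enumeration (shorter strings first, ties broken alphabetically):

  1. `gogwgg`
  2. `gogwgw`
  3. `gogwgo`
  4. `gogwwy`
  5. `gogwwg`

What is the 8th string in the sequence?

Continuing the enumeration 3 steps past gogwwg: gogwwg → gogwww → gogwwo → (answer).

gogwoy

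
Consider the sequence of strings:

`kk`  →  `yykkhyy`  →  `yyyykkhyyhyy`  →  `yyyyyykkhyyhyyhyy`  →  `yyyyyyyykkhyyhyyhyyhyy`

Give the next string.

s(k+1) = yy·s(k)·hyy, so each term gains yy as a prefix and hyy as a suffix.
One more step from yyyyyyyykkhyyhyyhyyhyy gives the answer.

yyyyyyyyyykkhyyhyyhyyhyyhyy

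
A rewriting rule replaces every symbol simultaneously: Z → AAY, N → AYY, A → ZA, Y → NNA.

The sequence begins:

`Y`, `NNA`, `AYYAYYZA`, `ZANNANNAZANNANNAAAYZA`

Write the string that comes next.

AAYZAAYYAYYZAAYYAYYZAAAYZAAYYAYYZAAYYAYYZAZAZANNAAAYZA

Replace each of the 21 characters of ZANNANNAZANNANNAAAYZA in place — AAY ZA AYY AYY ZA AYY AYY ZA AAY ZA AYY AYY ZA AYY AYY ZA ZA ZA NNA AAY ZA — and concatenate.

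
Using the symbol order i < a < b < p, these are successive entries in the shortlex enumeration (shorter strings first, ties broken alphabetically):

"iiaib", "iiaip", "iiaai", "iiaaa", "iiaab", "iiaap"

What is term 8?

Advancing 2 positions from iiaap through iiaap → iiabi reaches term 8.

iiaba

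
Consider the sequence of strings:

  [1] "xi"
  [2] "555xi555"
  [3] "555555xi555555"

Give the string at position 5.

555555555555xi555555555555

Each term wraps the previous one in 555 on the left and 555 on the right.
From 555555xi555555, 2 further steps: 555555xi555555 → 555555555xi555555555 → (answer).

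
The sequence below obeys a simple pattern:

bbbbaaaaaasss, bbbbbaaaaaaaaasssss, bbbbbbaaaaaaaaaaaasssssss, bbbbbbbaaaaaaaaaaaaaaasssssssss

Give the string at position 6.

Term n consists of n+3 b's, followed by 3n+3 a's, followed by 2n+1 s's (n = 1, 2, …).
Setting n = 6 gives 9, 21, 13 characters in each block.

bbbbbbbbbaaaaaaaaaaaaaaaaaaaaasssssssssssss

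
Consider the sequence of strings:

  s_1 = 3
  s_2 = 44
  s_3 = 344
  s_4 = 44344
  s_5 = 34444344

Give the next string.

4434434444344

Each term (from the third on) is the two preceding terms concatenated in order: term 3 = 3·44 = 344.
Continuing: 44344 · 34444344 gives term 6.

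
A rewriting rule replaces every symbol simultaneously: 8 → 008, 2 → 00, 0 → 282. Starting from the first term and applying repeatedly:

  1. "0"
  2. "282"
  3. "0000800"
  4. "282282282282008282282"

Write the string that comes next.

φ(282282282282008282282) expands symbol-by-symbol to 00 008 00 00 008 00 00 008 00 00 008 00 282 282 008 00 008 00 00 008 00; joining the 21 pieces gives the next term.

000080000008000000800000080028228200800008000000800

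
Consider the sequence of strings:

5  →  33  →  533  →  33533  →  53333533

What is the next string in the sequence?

3353353333533

From term 3 onward, concatenate the second-to-last term with the last: 5·33 = 533, 33·533 = 33533, …
The next term joins 33533 and 53333533.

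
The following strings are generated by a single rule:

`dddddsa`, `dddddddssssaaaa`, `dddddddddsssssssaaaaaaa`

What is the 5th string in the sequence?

dddddddddddddsssssssssssssaaaaaaaaaaaaa

Term n consists of 2n+3 d's, followed by 3n-2 s's, followed by 3n-2 a's (n = 1, 2, …).
At n = 5 the blocks have lengths 13, 13, 13.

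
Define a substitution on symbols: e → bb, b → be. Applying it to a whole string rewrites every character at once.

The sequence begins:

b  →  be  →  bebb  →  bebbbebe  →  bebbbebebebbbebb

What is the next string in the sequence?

Rewriting the 16 symbols of bebbbebebebbbebb one by one yields be bb be be be bb be bb be bb be be be bb be be; concatenated:

bebbbebebebbbebbbebbbebebebbbebe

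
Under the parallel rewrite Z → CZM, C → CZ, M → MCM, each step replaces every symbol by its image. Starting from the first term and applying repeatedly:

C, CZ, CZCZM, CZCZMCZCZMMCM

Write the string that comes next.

CZCZMCZCZMMCMCZCZMCZCZMMCMMCMCZMCM

Applying the rule to each of the 13 symbols of CZCZMCZCZMMCM gives the pieces CZ CZM CZ CZM MCM CZ CZM CZ CZM MCM MCM CZ MCM, which concatenate to the answer.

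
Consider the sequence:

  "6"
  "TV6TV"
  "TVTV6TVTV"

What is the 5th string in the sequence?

TVTVTVTV6TVTVTVTV

s(k+1) = TV·s(k)·TV, so each term gains TV as a prefix and TV as a suffix.
From TVTV6TVTV, 2 further steps: TVTV6TVTV → TVTVTV6TVTVTV → (answer).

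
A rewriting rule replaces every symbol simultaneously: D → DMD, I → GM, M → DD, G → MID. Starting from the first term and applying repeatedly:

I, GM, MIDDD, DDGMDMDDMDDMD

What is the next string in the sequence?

Rewriting the 13 symbols of DDGMDMDDMDDMD one by one yields DMD DMD MID DD DMD DD DMD DMD DD DMD DMD DD DMD; concatenated:

DMDDMDMIDDDDMDDDDMDDMDDDDMDDMDDDDMD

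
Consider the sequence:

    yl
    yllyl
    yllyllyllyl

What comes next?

yllyllyllyllyllyllyllyl

Every step duplicates the string with 'l' between the halves.
One more doubling of yllyllyllyl gives the answer.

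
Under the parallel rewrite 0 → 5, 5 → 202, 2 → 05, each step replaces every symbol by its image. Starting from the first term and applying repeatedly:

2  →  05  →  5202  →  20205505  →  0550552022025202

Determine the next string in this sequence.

φ(0550552022025202) expands symbol-by-symbol to 5 202 202 5 202 202 05 5 05 05 5 05 202 05 5 05; joining the 16 pieces gives the next term.

52022025202202055050550520205505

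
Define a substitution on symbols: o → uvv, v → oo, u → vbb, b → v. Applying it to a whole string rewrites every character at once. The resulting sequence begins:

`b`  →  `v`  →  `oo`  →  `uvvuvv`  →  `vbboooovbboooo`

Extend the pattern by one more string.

Applying the rule to each of the 14 symbols of vbboooovbboooo gives the pieces oo v v uvv uvv uvv uvv oo v v uvv uvv uvv uvv, which concatenate to the answer.

oovvuvvuvvuvvuvvoovvuvvuvvuvvuvv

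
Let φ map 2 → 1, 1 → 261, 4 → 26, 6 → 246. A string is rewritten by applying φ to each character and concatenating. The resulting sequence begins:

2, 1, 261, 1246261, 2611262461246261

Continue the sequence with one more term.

124626126112461262462611262461246261

Replace each of the 16 characters of 2611262461246261 in place — 1 246 261 261 1 246 1 26 246 261 1 26 246 1 246 261 — and concatenate.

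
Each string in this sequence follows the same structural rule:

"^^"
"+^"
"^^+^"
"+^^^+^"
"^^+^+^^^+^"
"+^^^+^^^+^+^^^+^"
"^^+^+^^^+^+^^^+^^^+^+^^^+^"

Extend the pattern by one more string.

This is a Fibonacci-style word recurrence s(k) = s(k−2)·s(k−1): e.g. ^^·+^ = ^^+^.
So term 8 is +^^^+^^^+^+^^^+^·^^+^+^^^+^+^^^+^^^+^+^^^+^.

+^^^+^^^+^+^^^+^^^+^+^^^+^+^^^+^^^+^+^^^+^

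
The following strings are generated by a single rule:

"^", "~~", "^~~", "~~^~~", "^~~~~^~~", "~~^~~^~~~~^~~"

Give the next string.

From term 3 onward, concatenate the second-to-last term with the last: ^·~~ = ^~~, ~~·^~~ = ~~^~~, …
Continuing: ^~~~~^~~ · ~~^~~^~~~~^~~ gives term 7.

^~~~~^~~~~^~~^~~~~^~~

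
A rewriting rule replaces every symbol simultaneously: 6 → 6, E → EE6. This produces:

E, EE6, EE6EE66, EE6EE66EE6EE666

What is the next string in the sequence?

Replace each of the 15 characters of EE6EE66EE6EE666 in place — EE6 EE6 6 EE6 EE6 6 6 EE6 EE6 6 EE6 EE6 6 6 6 — and concatenate.

EE6EE66EE6EE666EE6EE66EE6EE6666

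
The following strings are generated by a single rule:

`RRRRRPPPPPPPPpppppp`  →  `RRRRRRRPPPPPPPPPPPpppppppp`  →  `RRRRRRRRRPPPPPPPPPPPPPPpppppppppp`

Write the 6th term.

RRRRRRRRRRRRRRRPPPPPPPPPPPPPPPPPPPPPPPpppppppppppppppp

Reading off run lengths: R runs 5, 7, 9; P runs 8, 11, 14; p runs 6, 8, 10 — each is linear in n, where the shown terms are n = 3, 4, 5.
At n = 8 the blocks have lengths 15, 23, 16.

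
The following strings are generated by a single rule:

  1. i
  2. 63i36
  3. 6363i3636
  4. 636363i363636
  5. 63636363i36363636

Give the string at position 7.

Each term wraps the previous one in 63 on the left and 36 on the right.
From 63636363i36363636, 2 further steps: 63636363i36363636 → 6363636363i3636363636 → (answer).

636363636363i363636363636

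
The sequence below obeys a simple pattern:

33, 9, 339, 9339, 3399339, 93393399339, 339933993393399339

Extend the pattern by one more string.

93393399339339933993393399339

This is a Fibonacci-style word recurrence s(k) = s(k−2)·s(k−1): e.g. 33·9 = 339.
Continuing: 93393399339 · 339933993393399339 gives term 8.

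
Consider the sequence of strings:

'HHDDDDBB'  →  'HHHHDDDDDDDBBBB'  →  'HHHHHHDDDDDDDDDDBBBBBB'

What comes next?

Each string has the form H^{2n} D^{3n+1} B^{2n} (n = 1, 2, …).
For the next term, n = 4, so the run lengths are 8, 13, 8.

HHHHHHHHDDDDDDDDDDDDDBBBBBBBB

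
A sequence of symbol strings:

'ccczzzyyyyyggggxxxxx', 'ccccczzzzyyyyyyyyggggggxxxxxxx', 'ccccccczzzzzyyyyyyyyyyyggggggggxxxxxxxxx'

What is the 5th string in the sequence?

Each string has the form c^{2n+1} z^{n+2} y^{3n+2} g^{2n+2} x^{2n+3} (n = 1, 2, …).
Setting n = 5 gives 11, 7, 17, 12, 13 characters in each block.

ccccccccccczzzzzzzyyyyyyyyyyyyyyyyyggggggggggggxxxxxxxxxxxxx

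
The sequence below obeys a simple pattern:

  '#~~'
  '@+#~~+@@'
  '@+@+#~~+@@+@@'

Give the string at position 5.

@+@+@+@+#~~+@@+@@+@@+@@

Every step adds @+ to the front and +@@ to the end of the previous string.
From @+@+#~~+@@+@@, 2 further steps: @+@+#~~+@@+@@ → @+@+@+#~~+@@+@@+@@ → (answer).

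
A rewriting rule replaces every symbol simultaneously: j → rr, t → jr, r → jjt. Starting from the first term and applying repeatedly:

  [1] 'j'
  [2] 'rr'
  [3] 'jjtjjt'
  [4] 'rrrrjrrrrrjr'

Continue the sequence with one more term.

Rewriting each symbol of rrrrjrrrrrjr: r→jjt, r→jjt, r→jjt, r→jjt, j→rr, r→jjt, r→jjt, r→jjt, r→jjt, r→jjt, j→rr, r→jjt, which concatenates to jjt jjt jjt jjt rr jjt jjt jjt jjt jjt rr jjt.

jjtjjtjjtjjtrrjjtjjtjjtjjtjjtrrjjt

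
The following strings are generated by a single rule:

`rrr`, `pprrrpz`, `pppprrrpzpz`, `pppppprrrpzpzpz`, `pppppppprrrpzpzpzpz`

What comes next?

pppppppppprrrpzpzpzpzpz

Every step adds pp to the front and pz to the end of the previous string.
One more step from pppppppprrrpzpzpzpz gives the answer.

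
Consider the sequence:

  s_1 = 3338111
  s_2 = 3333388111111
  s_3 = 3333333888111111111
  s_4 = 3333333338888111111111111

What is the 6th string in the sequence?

3333333333333888888111111111111111111

Term n consists of 2n+1 3's, followed by n 8's, followed by 3n 1's (n = 1, 2, …).
Setting n = 6 gives 13, 6, 18 characters in each block.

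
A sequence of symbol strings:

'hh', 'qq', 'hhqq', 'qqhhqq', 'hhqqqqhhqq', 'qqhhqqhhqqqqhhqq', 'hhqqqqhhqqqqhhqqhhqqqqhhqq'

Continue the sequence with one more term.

Each term (from the third on) is the two preceding terms concatenated in order: term 3 = hh·qq = hhqq.
The next term joins qqhhqqhhqqqqhhqq and hhqqqqhhqqqqhhqqhhqqqqhhqq.

qqhhqqhhqqqqhhqqhhqqqqhhqqqqhhqqhhqqqqhhqq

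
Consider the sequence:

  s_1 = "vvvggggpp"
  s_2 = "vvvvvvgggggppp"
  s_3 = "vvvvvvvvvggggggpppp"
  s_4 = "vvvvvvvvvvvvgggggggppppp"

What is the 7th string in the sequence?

vvvvvvvvvvvvvvvvvvvvvggggggggggpppppppp

Each string has the form v^{3n} g^{n+3} p^{n+1} (n = 1, 2, …).
At n = 7 the blocks have lengths 21, 10, 8.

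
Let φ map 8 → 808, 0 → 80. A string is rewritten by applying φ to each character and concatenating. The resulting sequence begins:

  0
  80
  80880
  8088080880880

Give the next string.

8088080880880808808088088080880880

φ(8088080880880) expands symbol-by-symbol to 808 80 808 808 80 808 80 808 808 80 808 808 80; joining the 13 pieces gives the next term.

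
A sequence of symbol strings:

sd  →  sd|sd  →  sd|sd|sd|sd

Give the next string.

s(k+1) = s(k)·|·s(k) — each term doubles the last with '|' between the halves.
So the next term is two copies of sd|sd|sd|sd with '|' between the halves.

sd|sd|sd|sd|sd|sd|sd|sd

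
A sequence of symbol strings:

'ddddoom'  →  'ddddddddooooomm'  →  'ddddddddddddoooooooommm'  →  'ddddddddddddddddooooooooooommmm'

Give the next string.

Each string has the form d^{4n} o^{3n-1} m^{n} (n = 1, 2, …).
Setting n = 5 gives 20, 14, 5 characters in each block.

ddddddddddddddddddddoooooooooooooommmmm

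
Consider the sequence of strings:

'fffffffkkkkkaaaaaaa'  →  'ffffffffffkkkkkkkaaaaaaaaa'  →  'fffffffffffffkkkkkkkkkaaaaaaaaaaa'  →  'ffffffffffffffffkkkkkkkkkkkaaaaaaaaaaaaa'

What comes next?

The n-th term is 3n+1 f's then 2n+1 k's then 2n+3 a's, where the shown terms are n = 2, 3, 4, 5.
At n = 6 the blocks have lengths 19, 13, 15.

fffffffffffffffffffkkkkkkkkkkkkkaaaaaaaaaaaaaaa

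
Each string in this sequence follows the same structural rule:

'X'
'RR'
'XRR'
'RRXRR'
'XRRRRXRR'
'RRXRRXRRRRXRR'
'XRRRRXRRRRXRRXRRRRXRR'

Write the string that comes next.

RRXRRXRRRRXRRXRRRRXRRRRXRRXRRRRXRR

Each term (from the third on) is the two preceding terms concatenated in order: term 3 = X·RR = XRR.
Continuing: RRXRRXRRRRXRR · XRRRRXRRRRXRRXRRRRXRR gives term 8.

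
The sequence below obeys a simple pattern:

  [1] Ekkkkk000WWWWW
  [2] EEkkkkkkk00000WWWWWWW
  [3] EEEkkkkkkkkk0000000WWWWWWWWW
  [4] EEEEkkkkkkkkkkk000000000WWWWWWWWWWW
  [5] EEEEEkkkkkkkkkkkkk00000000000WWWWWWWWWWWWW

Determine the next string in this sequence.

Each string has the form E^{n-1} k^{2n+1} 0^{2n-1} W^{2n+1}, where the shown terms are n = 2, 3, 4, 5, 6.
For the next term, n = 7, so the run lengths are 6, 15, 13, 15.

EEEEEEkkkkkkkkkkkkkkk0000000000000WWWWWWWWWWWWWWW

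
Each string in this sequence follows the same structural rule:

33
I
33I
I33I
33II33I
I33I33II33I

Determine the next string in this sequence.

From term 3 onward, concatenate the second-to-last term with the last: 33·I = 33I, I·33I = I33I, …
Continuing: 33II33I · I33I33II33I gives term 7.

33II33II33I33II33I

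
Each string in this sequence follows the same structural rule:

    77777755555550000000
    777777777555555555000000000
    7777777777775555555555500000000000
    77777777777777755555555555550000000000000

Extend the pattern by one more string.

Term n consists of 3n 7's, followed by 2n+3 5's, followed by 2n+3 0's, where the shown terms are n = 2, 3, 4, 5.
For the next term, n = 6, so the run lengths are 18, 15, 15.

777777777777777777555555555555555000000000000000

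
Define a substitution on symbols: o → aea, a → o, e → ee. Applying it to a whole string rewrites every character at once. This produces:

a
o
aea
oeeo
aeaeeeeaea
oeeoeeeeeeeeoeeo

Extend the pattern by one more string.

Replace each of the 16 characters of oeeoeeeeeeeeoeeo in place — aea ee ee aea ee ee ee ee ee ee ee ee aea ee ee aea — and concatenate.

aeaeeeeaeaeeeeeeeeeeeeeeeeaeaeeeeaea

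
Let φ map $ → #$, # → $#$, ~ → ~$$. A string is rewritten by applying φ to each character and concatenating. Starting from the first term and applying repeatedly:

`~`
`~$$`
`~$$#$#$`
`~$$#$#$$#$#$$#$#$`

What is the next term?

Replace each of the 17 characters of ~$$#$#$$#$#$$#$#$ in place — ~$$ #$ #$ $#$ #$ $#$ #$ #$ $#$ #$ $#$ #$ #$ $#$ #$ $#$ #$ — and concatenate.

~$$#$#$$#$#$$#$#$#$$#$#$$#$#$#$$#$#$$#$#$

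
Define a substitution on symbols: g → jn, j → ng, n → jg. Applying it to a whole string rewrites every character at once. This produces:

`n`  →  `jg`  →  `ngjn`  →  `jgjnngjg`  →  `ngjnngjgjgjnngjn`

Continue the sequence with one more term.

jgjnngjgjgjnngjnngjnngjgjgjnngjg

Replace each of the 16 characters of ngjnngjgjgjnngjn in place — jg jn ng jg jg jn ng jn ng jn ng jg jg jn ng jg — and concatenate.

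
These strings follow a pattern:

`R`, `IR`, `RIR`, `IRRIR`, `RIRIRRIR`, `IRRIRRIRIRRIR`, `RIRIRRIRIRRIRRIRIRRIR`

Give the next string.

Each term (from the third on) is the two preceding terms concatenated in order: term 3 = R·IR = RIR.
The next term joins IRRIRRIRIRRIR and RIRIRRIRIRRIRRIRIRRIR.

IRRIRRIRIRRIRRIRIRRIRIRRIRRIRIRRIR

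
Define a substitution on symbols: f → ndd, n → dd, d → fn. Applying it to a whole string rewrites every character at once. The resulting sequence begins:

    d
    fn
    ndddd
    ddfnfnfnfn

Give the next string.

Apply φ to ddfnfnfnfn symbol by symbol: d→fn, d→fn, f→ndd, n→dd, f→ndd, n→dd, f→ndd, n→dd, f→ndd, n→dd; joined: fn fn ndd dd ndd dd ndd dd ndd dd.

fnfnnddddnddddnddddndddd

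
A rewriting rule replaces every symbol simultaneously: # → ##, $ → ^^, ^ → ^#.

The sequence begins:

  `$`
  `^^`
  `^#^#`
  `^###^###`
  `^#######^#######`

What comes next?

Rewriting the 16 symbols of ^#######^####### one by one yields ^# ## ## ## ## ## ## ## ^# ## ## ## ## ## ## ##; concatenated:

^###############^###############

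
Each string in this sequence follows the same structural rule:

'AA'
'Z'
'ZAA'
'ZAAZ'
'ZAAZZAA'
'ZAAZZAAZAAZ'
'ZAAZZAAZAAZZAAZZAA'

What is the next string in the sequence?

ZAAZZAAZAAZZAAZZAAZAAZZAAZAAZ

Each term (from the third on) is the previous term followed by the one before it: term 3 = Z·AA = ZAA.
Continuing: ZAAZZAAZAAZZAAZZAA · ZAAZZAAZAAZ gives term 8.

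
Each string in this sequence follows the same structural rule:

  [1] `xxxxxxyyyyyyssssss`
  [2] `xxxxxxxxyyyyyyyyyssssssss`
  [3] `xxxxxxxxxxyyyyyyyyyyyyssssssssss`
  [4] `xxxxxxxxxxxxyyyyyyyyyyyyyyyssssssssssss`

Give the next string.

xxxxxxxxxxxxxxyyyyyyyyyyyyyyyyyyssssssssssssss

Each string has the form x^{2n+2} y^{3n} s^{2n+2}, where the shown terms are n = 2, 3, 4, 5.
At n = 6 the blocks have lengths 14, 18, 14.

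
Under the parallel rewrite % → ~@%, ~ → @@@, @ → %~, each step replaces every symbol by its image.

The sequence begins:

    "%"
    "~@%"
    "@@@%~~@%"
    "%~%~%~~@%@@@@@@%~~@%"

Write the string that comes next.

φ(%~%~%~~@%@@@@@@%~~@%) expands symbol-by-symbol to ~@% @@@ ~@% @@@ ~@% @@@ @@@ %~ ~@% %~ %~ %~ %~ %~ %~ ~@% @@@ @@@ %~ ~@%; joining the 20 pieces gives the next term.

~@%@@@~@%@@@~@%@@@@@@%~~@%%~%~%~%~%~%~~@%@@@@@@%~~@%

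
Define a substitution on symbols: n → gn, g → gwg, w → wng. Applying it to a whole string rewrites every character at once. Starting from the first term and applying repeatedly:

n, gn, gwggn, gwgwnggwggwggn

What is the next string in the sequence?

Rewriting the 14 symbols of gwgwnggwggwggn one by one yields gwg wng gwg wng gn gwg gwg wng gwg gwg wng gwg gwg gn; concatenated:

gwgwnggwgwnggngwggwgwnggwggwgwnggwggwggn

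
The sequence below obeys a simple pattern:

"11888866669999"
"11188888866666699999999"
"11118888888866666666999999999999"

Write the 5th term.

11111188888888888866666666666699999999999999999999

Reading off run lengths: 1 runs 2, 3, 4; 8 runs 4, 6, 8; 6 runs 4, 6, 8; 9 runs 4, 8, 12 — each is linear in n (n = 1, 2, …).
At n = 5 the blocks have lengths 6, 12, 12, 20.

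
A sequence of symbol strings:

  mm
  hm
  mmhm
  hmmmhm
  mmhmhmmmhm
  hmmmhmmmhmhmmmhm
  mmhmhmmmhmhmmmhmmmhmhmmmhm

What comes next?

hmmmhmmmhmhmmmhmmmhmhmmmhmhmmmhmmmhmhmmmhm

Each term (from the third on) is the two preceding terms concatenated in order: term 3 = mm·hm = mmhm.
The next term joins hmmmhmmmhmhmmmhm and mmhmhmmmhmhmmmhmmmhmhmmmhm.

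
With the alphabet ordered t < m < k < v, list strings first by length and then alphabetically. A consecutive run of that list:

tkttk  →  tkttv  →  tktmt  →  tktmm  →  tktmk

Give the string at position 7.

Advancing 2 positions from tktmk through tktmk → tktmv reaches term 7.

tktkt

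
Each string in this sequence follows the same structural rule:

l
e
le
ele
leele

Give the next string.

eleleele

This is a Fibonacci-style word recurrence s(k) = s(k−2)·s(k−1): e.g. l·e = le.
The next term joins ele and leele.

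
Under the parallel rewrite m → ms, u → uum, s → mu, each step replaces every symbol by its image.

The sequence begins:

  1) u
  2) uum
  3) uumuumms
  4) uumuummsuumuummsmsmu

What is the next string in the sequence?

Rewriting the 20 symbols of uumuummsuumuummsmsmu one by one yields uum uum ms uum uum ms ms mu uum uum ms uum uum ms ms mu ms mu ms uum; concatenated:

uumuummsuumuummsmsmuuumuummsuumuummsmsmumsmumsuum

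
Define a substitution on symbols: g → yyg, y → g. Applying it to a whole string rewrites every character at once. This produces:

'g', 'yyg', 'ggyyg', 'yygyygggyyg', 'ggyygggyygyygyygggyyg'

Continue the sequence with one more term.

yygyygggyygyygyygggyygggyygggyygyygyygggyyg

Replace each of the 21 characters of ggyygggyygyygyygggyyg in place — yyg yyg g g yyg yyg yyg g g yyg g g yyg g g yyg yyg yyg g g yyg — and concatenate.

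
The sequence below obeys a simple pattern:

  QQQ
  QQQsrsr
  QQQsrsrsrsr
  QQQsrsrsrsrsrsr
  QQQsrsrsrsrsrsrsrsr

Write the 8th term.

Each term is the previous one with srsr appended.
From QQQsrsrsrsrsrsrsrsr, 3 further steps: QQQsrsrsrsrsrsrsrsr → QQQsrsrsrsrsrsrsrsrsrsr → QQQsrsrsrsrsrsrsrsrsrsrsrsr → (answer).

QQQsrsrsrsrsrsrsrsrsrsrsrsrsrsr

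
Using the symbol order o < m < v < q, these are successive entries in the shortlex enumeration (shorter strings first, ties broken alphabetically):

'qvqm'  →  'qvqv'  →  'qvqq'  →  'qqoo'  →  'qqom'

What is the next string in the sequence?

The successor of qqom increments the rightmost position that isn't already q and resets every position after it to o.

qqov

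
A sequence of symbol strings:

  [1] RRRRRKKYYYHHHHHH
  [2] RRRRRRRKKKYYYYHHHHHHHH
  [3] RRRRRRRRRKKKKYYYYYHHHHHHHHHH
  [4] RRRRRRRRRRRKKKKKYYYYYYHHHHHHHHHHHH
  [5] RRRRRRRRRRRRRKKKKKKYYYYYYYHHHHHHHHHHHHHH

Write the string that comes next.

The n-th term is 2n-1 R's then n-1 K's then n Y's then 2n H's, where the shown terms are n = 3, 4, 5, 6, 7.
At n = 8 the blocks have lengths 15, 7, 8, 16.

RRRRRRRRRRRRRRRKKKKKKKYYYYYYYYHHHHHHHHHHHHHHHH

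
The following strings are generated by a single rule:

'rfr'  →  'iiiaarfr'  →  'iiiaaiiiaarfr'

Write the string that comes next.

Each term is the previous one with iiiaa prepended.
So the next term is iiiaa·iiiaaiiiaarfr.

iiiaaiiiaaiiiaarfr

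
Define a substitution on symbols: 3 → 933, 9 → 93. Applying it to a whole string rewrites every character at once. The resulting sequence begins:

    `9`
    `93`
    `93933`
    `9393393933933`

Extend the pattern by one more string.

Applying the rule to each of the 13 symbols of 9393393933933 gives the pieces 93 933 93 933 933 93 933 93 933 933 93 933 933, which concatenate to the answer.

9393393933933939339393393393933933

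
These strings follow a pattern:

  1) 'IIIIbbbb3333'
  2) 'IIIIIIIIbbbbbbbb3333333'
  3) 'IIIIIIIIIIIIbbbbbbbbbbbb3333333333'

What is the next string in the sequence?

Term n consists of 4n I's, followed by 4n b's, followed by 3n+1 3's (n = 1, 2, …).
Setting n = 4 gives 16, 16, 13 characters in each block.

IIIIIIIIIIIIIIIIbbbbbbbbbbbbbbbb3333333333333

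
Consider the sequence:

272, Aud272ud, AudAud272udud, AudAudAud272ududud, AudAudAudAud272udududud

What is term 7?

AudAudAudAudAudAud272udududududud

Every step adds Aud to the front and ud to the end of the previous string.
From AudAudAudAud272udududud, 2 further steps: AudAudAudAud272udududud → AudAudAudAudAud272ududududud → (answer).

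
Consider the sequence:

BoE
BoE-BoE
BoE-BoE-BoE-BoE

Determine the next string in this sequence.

Each string is two copies of the previous one joined by '-'.
So the next term is two copies of BoE-BoE-BoE-BoE with '-' between the halves.

BoE-BoE-BoE-BoE-BoE-BoE-BoE-BoE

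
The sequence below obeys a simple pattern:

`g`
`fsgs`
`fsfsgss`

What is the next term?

fsfsfsgsss

Every step adds fs to the front and s to the end of the previous string.
One more step from fsfsgss gives the answer.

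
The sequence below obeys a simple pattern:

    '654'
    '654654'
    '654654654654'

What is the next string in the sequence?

s(k+1) = s(k)·s(k) — each term doubles the last.
So the next term is two copies of 654654654654.

654654654654654654654654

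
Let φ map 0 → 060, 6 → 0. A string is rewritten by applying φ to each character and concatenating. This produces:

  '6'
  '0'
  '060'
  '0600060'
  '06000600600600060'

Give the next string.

Rewriting the 17 symbols of 06000600600600060 one by one yields 060 0 060 060 060 0 060 060 0 060 060 0 060 060 060 0 060; concatenated:

06000600600600060060006006000600600600060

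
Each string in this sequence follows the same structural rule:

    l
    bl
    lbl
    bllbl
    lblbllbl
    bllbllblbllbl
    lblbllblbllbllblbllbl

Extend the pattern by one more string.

From term 3 onward, concatenate the second-to-last term with the last: l·bl = lbl, bl·lbl = bllbl, …
The next term joins bllbllblbllbl and lblbllblbllbllblbllbl.

bllbllblbllbllblbllblbllbllblbllbl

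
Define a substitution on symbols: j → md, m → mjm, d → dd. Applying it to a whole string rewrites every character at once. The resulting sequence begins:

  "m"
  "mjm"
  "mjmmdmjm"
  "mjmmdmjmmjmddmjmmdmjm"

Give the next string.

Applying the rule to each of the 21 symbols of mjmmdmjmmjmddmjmmdmjm gives the pieces mjm md mjm mjm dd mjm md mjm mjm md mjm dd dd mjm md mjm mjm dd mjm md mjm, which concatenate to the answer.

mjmmdmjmmjmddmjmmdmjmmjmmdmjmddddmjmmdmjmmjmddmjmmdmjm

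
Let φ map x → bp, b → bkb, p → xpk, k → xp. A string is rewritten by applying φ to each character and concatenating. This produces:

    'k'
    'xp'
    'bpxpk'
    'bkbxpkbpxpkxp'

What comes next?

φ(bkbxpkbpxpkxp) expands symbol-by-symbol to bkb xp bkb bp xpk xp bkb xpk bp xpk xp bp xpk; joining the 13 pieces gives the next term.

bkbxpbkbbpxpkxpbkbxpkbpxpkxpbpxpk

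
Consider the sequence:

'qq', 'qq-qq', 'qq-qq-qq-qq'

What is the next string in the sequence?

s(k+1) = s(k)·-·s(k) — each term doubles the last with '-' between the halves.
One more doubling of qq-qq-qq-qq gives the answer.

qq-qq-qq-qq-qq-qq-qq-qq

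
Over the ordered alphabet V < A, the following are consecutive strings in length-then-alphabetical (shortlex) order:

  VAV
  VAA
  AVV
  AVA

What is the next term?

Find the rightmost character of AVA below A, bump it to the next letter, and reset everything to its right to V.

AAV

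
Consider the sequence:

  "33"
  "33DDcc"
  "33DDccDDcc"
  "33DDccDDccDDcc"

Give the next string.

33DDccDDccDDccDDcc

The strings grow by a fixed suffix DDcc each time.
One more step from 33DDccDDccDDcc gives the answer.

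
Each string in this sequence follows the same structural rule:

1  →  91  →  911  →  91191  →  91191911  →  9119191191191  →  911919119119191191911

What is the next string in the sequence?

9119191191191911919119119191191191

Each term (from the third on) is the previous term followed by the one before it: term 3 = 91·1 = 911.
The next term joins 911919119119191191911 and 9119191191191.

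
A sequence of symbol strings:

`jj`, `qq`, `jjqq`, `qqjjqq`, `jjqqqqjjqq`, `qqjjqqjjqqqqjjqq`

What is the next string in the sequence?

This is a Fibonacci-style word recurrence s(k) = s(k−2)·s(k−1): e.g. jj·qq = jjqq.
The next term joins jjqqqqjjqq and qqjjqqjjqqqqjjqq.

jjqqqqjjqqqqjjqqjjqqqqjjqq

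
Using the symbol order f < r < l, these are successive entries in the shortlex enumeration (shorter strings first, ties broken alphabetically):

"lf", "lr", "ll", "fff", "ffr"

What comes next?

ffl

The successor of ffr increments the rightmost position that isn't already l and resets every position after it to f.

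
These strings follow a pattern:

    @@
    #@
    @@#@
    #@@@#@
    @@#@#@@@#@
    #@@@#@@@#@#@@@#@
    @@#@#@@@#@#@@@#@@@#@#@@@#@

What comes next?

#@@@#@@@#@#@@@#@@@#@#@@@#@#@@@#@@@#@#@@@#@

Each term (from the third on) is the two preceding terms concatenated in order: term 3 = @@·#@ = @@#@.
Continuing: #@@@#@@@#@#@@@#@ · @@#@#@@@#@#@@@#@@@#@#@@@#@ gives term 8.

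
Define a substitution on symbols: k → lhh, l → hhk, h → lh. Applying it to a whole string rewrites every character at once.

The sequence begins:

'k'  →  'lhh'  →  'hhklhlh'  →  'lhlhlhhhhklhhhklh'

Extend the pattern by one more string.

hhklhhhklhhhklhlhlhlhlhhhhklhlhlhlhhhhklh

φ(lhlhlhhhhklhhhklh) expands symbol-by-symbol to hhk lh hhk lh hhk lh lh lh lh lhh hhk lh lh lh lhh hhk lh; joining the 17 pieces gives the next term.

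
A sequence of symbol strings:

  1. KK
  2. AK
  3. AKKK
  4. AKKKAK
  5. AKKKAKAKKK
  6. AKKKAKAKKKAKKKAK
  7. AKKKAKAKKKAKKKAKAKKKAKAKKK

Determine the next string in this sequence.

From term 3 onward, concatenate the last term with the second-to-last: AK·KK = AKKK, AKKK·AK = AKKKAK, …
So term 8 is AKKKAKAKKKAKKKAKAKKKAKAKKK·AKKKAKAKKKAKKKAK.

AKKKAKAKKKAKKKAKAKKKAKAKKKAKKKAKAKKKAKKKAK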